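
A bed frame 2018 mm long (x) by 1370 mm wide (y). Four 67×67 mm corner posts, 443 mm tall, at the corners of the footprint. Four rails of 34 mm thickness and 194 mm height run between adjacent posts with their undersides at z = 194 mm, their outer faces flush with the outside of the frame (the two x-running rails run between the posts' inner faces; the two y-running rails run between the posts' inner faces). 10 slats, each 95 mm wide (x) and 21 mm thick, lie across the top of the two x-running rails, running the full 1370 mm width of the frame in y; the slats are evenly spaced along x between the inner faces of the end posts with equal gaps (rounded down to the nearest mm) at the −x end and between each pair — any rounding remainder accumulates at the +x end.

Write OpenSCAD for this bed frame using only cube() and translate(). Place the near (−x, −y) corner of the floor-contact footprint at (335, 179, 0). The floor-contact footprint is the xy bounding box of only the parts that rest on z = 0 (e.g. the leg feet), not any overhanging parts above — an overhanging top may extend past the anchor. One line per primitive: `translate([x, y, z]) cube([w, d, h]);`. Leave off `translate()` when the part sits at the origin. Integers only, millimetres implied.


translate([335, 179, 0]) cube([67, 67, 443]);
translate([335, 1482, 0]) cube([67, 67, 443]);
translate([2286, 179, 0]) cube([67, 67, 443]);
translate([2286, 1482, 0]) cube([67, 67, 443]);
translate([402, 179, 194]) cube([1884, 34, 194]);
translate([402, 1515, 194]) cube([1884, 34, 194]);
translate([335, 246, 194]) cube([34, 1236, 194]);
translate([2319, 246, 194]) cube([34, 1236, 194]);
translate([486, 179, 388]) cube([95, 1370, 21]);
translate([665, 179, 388]) cube([95, 1370, 21]);
translate([844, 179, 388]) cube([95, 1370, 21]);
translate([1023, 179, 388]) cube([95, 1370, 21]);
translate([1202, 179, 388]) cube([95, 1370, 21]);
translate([1381, 179, 388]) cube([95, 1370, 21]);
translate([1560, 179, 388]) cube([95, 1370, 21]);
translate([1739, 179, 388]) cube([95, 1370, 21]);
translate([1918, 179, 388]) cube([95, 1370, 21]);
translate([2097, 179, 388]) cube([95, 1370, 21]);


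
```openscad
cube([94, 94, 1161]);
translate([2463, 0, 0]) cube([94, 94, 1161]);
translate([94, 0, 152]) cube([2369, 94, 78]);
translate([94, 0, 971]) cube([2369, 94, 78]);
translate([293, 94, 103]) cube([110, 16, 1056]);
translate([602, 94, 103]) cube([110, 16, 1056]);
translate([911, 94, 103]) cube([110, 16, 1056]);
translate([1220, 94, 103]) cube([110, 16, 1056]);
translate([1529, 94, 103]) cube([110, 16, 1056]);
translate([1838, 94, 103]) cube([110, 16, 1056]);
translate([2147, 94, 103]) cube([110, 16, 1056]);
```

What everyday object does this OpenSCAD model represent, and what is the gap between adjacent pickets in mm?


A fence section. The picket gap is 199 mm.

Two posts, two rails, 7 pickets — a fence section. Span 2369 mm holds 7 pickets of 110 mm with 8 equal gaps: ⌊(2369 − 7·110) / 8⌋ = 199 mm.


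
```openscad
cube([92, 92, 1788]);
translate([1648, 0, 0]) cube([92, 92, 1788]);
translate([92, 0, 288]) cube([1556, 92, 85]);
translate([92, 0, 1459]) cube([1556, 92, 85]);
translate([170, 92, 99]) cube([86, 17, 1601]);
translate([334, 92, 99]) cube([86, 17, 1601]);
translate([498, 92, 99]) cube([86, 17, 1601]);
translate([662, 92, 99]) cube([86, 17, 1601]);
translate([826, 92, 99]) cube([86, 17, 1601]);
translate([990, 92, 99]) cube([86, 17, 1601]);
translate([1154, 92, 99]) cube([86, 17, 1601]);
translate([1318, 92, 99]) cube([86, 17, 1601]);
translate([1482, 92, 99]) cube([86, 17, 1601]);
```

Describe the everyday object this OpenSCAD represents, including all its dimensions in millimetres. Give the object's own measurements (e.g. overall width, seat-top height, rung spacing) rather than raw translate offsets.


A fence section. Two 92×92 mm posts, 1788 mm tall, stand on the floor with a clear span of 1556 mm between their inner faces. Two horizontal rails of 92×85 mm section span the gap between the posts with their undersides at z = 288 mm and z = 1459 mm, flush with the posts' −y face. 9 pickets, each 86 mm wide, 17 mm thick and 1601 mm tall, are fixed to the +y face of the rails with their bottoms at z = 99 mm, spaced across the span with a 78 mm gap after the −x post and between neighbouring pickets, with 80 mm left before the +x post.


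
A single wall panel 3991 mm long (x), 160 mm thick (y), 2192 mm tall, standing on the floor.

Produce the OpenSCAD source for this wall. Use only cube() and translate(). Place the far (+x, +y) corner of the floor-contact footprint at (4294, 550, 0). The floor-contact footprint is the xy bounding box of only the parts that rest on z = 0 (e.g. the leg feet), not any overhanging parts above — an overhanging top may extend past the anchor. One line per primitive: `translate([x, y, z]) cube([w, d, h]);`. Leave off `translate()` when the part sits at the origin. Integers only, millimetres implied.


translate([303, 390, 0]) cube([3991, 160, 2192]);


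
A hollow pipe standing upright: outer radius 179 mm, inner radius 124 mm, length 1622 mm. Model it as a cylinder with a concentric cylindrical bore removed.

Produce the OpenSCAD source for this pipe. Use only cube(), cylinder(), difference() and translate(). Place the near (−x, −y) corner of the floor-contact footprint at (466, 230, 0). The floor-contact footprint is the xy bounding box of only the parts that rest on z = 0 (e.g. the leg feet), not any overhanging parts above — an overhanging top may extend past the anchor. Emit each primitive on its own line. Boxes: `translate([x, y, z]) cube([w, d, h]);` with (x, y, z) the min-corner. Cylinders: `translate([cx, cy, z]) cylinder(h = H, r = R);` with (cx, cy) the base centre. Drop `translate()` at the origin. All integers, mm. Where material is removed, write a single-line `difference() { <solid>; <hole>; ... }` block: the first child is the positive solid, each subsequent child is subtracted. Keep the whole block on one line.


difference() { translate([645, 409, 0]) cylinder(h = 1622, r = 179); translate([645, 409, 0]) cylinder(h = 1622, r = 124); }


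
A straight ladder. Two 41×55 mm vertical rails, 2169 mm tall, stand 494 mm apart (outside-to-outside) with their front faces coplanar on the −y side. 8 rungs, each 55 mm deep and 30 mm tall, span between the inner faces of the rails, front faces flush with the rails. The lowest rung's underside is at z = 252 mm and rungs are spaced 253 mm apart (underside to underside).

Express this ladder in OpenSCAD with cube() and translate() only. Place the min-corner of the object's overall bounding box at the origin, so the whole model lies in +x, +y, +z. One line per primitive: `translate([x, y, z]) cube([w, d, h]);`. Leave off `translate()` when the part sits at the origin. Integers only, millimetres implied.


cube([41, 55, 2169]);
translate([453, 0, 0]) cube([41, 55, 2169]);
translate([41, 0, 252]) cube([412, 55, 30]);
translate([41, 0, 505]) cube([412, 55, 30]);
translate([41, 0, 758]) cube([412, 55, 30]);
translate([41, 0, 1011]) cube([412, 55, 30]);
translate([41, 0, 1264]) cube([412, 55, 30]);
translate([41, 0, 1517]) cube([412, 55, 30]);
translate([41, 0, 1770]) cube([412, 55, 30]);
translate([41, 0, 2023]) cube([412, 55, 30]);


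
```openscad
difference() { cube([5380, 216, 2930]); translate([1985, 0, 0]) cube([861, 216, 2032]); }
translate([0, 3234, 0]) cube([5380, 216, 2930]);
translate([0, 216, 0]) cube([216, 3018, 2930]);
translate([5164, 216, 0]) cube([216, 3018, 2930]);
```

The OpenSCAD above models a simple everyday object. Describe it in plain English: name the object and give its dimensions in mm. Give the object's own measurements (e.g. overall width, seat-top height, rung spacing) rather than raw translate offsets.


A single room: four walls, each 2930 mm tall and 216 mm thick, enclosing an outside footprint 5380×3450 mm (x × y), no floor or roof. The front and back walls (−y and +y sides) run the full x-width; the side walls fit between their inner faces. A door opening 861 mm wide and 2032 mm tall is cut through the front wall from the floor up, its −x edge 1985 mm from the wall's −x end.


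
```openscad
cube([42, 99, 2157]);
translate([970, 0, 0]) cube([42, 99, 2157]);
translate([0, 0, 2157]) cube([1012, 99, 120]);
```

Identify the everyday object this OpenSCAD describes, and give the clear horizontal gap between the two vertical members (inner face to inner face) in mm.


A door frame. The clear opening width is 928 mm.

Two 2157 mm tall posts with a header on top — a door frame. The left jamb is 42 mm wide at x = 0; the right jamb starts at x = 970. The clear opening is 970 − 42 = 928 mm.


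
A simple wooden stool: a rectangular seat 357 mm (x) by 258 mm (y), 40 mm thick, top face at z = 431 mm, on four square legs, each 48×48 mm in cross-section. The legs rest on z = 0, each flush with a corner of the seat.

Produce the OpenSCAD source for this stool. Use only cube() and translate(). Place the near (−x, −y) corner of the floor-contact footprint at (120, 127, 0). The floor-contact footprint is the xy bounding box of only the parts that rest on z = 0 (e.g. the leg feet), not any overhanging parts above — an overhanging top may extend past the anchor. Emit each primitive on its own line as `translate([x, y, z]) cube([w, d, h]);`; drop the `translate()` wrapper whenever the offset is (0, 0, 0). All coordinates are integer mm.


translate([120, 127, 391]) cube([357, 258, 40]);
translate([120, 127, 0]) cube([48, 48, 391]);
translate([429, 127, 0]) cube([48, 48, 391]);
translate([120, 337, 0]) cube([48, 48, 391]);
translate([429, 337, 0]) cube([48, 48, 391]);


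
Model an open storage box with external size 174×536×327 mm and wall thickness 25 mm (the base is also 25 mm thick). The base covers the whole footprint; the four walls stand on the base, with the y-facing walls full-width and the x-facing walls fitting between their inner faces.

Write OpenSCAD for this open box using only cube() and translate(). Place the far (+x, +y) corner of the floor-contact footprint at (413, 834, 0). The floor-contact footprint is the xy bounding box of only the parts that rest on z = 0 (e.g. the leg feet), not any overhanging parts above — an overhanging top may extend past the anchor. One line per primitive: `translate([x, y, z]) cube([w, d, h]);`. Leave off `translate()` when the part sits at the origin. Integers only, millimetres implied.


translate([239, 298, 0]) cube([174, 536, 25]);
translate([239, 298, 25]) cube([174, 25, 302]);
translate([239, 809, 25]) cube([174, 25, 302]);
translate([239, 323, 25]) cube([25, 486, 302]);
translate([388, 323, 25]) cube([25, 486, 302]);


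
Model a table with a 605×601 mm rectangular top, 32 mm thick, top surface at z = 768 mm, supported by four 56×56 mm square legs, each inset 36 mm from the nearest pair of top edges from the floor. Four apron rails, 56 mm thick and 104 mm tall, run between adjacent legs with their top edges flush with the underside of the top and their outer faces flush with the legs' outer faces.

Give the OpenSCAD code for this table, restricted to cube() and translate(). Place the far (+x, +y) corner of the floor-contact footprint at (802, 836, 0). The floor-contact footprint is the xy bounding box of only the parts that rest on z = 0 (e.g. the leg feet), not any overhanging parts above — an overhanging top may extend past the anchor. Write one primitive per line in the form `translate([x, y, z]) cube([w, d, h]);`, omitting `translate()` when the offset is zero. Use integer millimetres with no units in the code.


translate([233, 271, 736]) cube([605, 601, 32]);
translate([269, 307, 0]) cube([56, 56, 736]);
translate([746, 307, 0]) cube([56, 56, 736]);
translate([269, 780, 0]) cube([56, 56, 736]);
translate([746, 780, 0]) cube([56, 56, 736]);
translate([325, 307, 632]) cube([421, 56, 104]);
translate([325, 780, 632]) cube([421, 56, 104]);
translate([269, 363, 632]) cube([56, 417, 104]);
translate([746, 363, 632]) cube([56, 417, 104]);


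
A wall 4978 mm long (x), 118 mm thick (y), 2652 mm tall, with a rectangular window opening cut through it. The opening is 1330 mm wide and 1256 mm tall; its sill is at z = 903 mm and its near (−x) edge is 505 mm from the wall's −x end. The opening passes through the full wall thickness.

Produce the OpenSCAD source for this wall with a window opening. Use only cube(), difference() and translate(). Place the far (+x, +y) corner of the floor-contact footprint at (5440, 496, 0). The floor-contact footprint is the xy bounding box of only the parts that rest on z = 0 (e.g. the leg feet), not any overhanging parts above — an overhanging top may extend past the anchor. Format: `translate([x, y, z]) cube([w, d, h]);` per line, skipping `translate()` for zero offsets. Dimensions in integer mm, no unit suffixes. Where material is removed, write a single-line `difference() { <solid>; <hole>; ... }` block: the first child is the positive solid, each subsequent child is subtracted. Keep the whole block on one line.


difference() { translate([462, 378, 0]) cube([4978, 118, 2652]); translate([967, 378, 903]) cube([1330, 118, 1256]); }


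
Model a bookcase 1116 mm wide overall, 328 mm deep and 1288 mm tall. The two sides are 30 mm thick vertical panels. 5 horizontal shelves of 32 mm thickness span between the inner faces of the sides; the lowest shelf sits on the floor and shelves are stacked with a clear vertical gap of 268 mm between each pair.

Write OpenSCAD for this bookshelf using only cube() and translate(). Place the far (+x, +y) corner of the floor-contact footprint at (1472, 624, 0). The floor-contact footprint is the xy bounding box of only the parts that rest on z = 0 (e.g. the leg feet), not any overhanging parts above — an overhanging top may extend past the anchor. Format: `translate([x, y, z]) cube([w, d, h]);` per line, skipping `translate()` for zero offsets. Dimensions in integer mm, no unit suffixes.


translate([356, 296, 0]) cube([30, 328, 1288]);
translate([1442, 296, 0]) cube([30, 328, 1288]);
translate([386, 296, 0]) cube([1056, 328, 32]);
translate([386, 296, 300]) cube([1056, 328, 32]);
translate([386, 296, 600]) cube([1056, 328, 32]);
translate([386, 296, 900]) cube([1056, 328, 32]);
translate([386, 296, 1200]) cube([1056, 328, 32]);


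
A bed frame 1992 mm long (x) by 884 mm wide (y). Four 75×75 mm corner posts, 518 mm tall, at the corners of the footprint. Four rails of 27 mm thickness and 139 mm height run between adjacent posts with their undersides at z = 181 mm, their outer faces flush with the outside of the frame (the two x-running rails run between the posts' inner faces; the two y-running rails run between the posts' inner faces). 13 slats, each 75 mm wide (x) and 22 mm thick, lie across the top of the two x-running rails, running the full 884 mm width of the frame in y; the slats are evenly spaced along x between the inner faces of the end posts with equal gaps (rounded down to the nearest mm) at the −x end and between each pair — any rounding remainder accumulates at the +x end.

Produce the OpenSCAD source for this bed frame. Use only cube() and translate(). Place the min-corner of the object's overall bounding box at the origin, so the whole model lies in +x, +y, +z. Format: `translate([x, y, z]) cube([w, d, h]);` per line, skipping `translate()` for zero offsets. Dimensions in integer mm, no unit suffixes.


cube([75, 75, 518]);
translate([0, 809, 0]) cube([75, 75, 518]);
translate([1917, 0, 0]) cube([75, 75, 518]);
translate([1917, 809, 0]) cube([75, 75, 518]);
translate([75, 0, 181]) cube([1842, 27, 139]);
translate([75, 857, 181]) cube([1842, 27, 139]);
translate([0, 75, 181]) cube([27, 734, 139]);
translate([1965, 75, 181]) cube([27, 734, 139]);
translate([136, 0, 320]) cube([75, 884, 22]);
translate([272, 0, 320]) cube([75, 884, 22]);
translate([408, 0, 320]) cube([75, 884, 22]);
translate([544, 0, 320]) cube([75, 884, 22]);
translate([680, 0, 320]) cube([75, 884, 22]);
translate([816, 0, 320]) cube([75, 884, 22]);
translate([952, 0, 320]) cube([75, 884, 22]);
translate([1088, 0, 320]) cube([75, 884, 22]);
translate([1224, 0, 320]) cube([75, 884, 22]);
translate([1360, 0, 320]) cube([75, 884, 22]);
translate([1496, 0, 320]) cube([75, 884, 22]);
translate([1632, 0, 320]) cube([75, 884, 22]);
translate([1768, 0, 320]) cube([75, 884, 22]);


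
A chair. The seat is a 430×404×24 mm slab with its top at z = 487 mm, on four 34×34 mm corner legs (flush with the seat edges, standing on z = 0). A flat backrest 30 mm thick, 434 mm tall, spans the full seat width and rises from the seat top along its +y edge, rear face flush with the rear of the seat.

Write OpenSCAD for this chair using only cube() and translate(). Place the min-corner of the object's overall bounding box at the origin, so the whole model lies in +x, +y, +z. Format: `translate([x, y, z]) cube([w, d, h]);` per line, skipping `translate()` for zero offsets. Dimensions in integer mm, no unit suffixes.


translate([0, 0, 463]) cube([430, 404, 24]);
cube([34, 34, 463]);
translate([396, 0, 0]) cube([34, 34, 463]);
translate([0, 370, 0]) cube([34, 34, 463]);
translate([396, 370, 0]) cube([34, 34, 463]);
translate([0, 374, 487]) cube([430, 30, 434]);


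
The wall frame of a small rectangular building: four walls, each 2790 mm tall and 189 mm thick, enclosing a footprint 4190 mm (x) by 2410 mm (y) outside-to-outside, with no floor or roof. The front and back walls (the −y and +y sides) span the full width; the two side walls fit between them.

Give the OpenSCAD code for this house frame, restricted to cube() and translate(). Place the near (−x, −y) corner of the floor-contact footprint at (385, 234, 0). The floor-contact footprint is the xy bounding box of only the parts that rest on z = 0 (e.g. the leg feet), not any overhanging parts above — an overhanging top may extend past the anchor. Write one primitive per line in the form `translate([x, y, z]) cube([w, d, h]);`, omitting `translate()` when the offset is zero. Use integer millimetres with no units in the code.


translate([385, 234, 0]) cube([4190, 189, 2790]);
translate([385, 2455, 0]) cube([4190, 189, 2790]);
translate([385, 423, 0]) cube([189, 2032, 2790]);
translate([4386, 423, 0]) cube([189, 2032, 2790]);


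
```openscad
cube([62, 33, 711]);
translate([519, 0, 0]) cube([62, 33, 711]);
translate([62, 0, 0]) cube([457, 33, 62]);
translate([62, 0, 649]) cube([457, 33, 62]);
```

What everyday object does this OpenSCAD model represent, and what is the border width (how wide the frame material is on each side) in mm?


A picture frame. The border width is 62 mm.

Four thin pieces enclosing a rectangular opening — a picture frame. The two full-height stiles are 711 mm tall; the top rail sits at z = 649 and is 62 mm tall, so the border above the opening is 711 − 649 = 62 mm, matching the stile x-width.


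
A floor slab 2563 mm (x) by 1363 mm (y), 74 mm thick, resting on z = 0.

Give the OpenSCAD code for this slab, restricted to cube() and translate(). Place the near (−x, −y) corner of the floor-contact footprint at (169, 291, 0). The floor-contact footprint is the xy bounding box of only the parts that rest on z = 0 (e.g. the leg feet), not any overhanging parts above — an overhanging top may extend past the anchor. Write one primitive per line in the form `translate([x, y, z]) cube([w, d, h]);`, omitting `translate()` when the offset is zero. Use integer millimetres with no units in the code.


translate([169, 291, 0]) cube([2563, 1363, 74]);


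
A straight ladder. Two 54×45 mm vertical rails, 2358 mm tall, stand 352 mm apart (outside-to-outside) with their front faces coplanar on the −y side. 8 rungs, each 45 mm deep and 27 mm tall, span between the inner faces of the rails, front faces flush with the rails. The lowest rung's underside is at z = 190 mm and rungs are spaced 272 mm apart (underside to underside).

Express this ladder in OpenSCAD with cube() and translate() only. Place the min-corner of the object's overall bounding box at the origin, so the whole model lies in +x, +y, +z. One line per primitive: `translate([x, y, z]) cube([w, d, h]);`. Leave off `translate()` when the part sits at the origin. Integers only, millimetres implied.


// rung span = 352 - 2*54 = 244
// rung[k] z = 190 + k*272
cube([54, 45, 2358]);
translate([298, 0, 0]) cube([54, 45, 2358]);
translate([54, 0, 190]) cube([244, 45, 27]);
translate([54, 0, 462]) cube([244, 45, 27]);
translate([54, 0, 734]) cube([244, 45, 27]);
translate([54, 0, 1006]) cube([244, 45, 27]);
translate([54, 0, 1278]) cube([244, 45, 27]);
translate([54, 0, 1550]) cube([244, 45, 27]);
translate([54, 0, 1822]) cube([244, 45, 27]);
translate([54, 0, 2094]) cube([244, 45, 27]);


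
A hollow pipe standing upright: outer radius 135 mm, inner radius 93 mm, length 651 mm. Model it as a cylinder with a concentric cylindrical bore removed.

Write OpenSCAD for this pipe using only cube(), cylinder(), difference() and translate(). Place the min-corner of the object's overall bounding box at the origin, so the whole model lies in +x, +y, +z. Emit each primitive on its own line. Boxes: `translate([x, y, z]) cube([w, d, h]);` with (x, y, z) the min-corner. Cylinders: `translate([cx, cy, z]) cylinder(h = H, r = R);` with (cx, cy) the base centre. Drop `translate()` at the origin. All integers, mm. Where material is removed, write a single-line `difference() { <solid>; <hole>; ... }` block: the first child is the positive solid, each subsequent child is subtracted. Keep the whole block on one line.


difference() { translate([135, 135, 0]) cylinder(h = 651, r = 135); translate([135, 135, 0]) cylinder(h = 651, r = 93); }


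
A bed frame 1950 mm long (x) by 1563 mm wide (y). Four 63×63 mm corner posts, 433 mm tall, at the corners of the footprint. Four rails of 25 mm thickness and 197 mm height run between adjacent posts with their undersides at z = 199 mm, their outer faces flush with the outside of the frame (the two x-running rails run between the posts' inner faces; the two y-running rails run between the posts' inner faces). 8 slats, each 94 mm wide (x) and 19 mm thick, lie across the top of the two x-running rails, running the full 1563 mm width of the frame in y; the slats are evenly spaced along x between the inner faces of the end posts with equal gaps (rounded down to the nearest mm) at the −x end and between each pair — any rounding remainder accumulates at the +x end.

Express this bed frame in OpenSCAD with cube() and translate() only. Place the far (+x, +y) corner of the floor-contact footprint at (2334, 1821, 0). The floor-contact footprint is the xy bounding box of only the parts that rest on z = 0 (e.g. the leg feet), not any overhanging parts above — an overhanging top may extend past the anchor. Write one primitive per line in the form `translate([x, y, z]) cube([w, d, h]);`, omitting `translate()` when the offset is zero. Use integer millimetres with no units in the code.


translate([384, 258, 0]) cube([63, 63, 433]);
translate([384, 1758, 0]) cube([63, 63, 433]);
translate([2271, 258, 0]) cube([63, 63, 433]);
translate([2271, 1758, 0]) cube([63, 63, 433]);
translate([447, 258, 199]) cube([1824, 25, 197]);
translate([447, 1796, 199]) cube([1824, 25, 197]);
translate([384, 321, 199]) cube([25, 1437, 197]);
translate([2309, 321, 199]) cube([25, 1437, 197]);
translate([566, 258, 396]) cube([94, 1563, 19]);
translate([779, 258, 396]) cube([94, 1563, 19]);
translate([992, 258, 396]) cube([94, 1563, 19]);
translate([1205, 258, 396]) cube([94, 1563, 19]);
translate([1418, 258, 396]) cube([94, 1563, 19]);
translate([1631, 258, 396]) cube([94, 1563, 19]);
translate([1844, 258, 396]) cube([94, 1563, 19]);
translate([2057, 258, 396]) cube([94, 1563, 19]);


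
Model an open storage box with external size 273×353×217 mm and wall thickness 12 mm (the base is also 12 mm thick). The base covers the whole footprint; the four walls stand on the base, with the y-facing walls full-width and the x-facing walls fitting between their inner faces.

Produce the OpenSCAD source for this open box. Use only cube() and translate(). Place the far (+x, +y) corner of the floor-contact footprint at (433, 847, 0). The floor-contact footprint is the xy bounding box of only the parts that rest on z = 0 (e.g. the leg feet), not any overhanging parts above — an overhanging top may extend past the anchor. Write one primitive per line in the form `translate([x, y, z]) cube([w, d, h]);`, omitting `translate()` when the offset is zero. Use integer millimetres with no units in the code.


translate([160, 494, 0]) cube([273, 353, 12]);
translate([160, 494, 12]) cube([273, 12, 205]);
translate([160, 835, 12]) cube([273, 12, 205]);
translate([160, 506, 12]) cube([12, 329, 205]);
translate([421, 506, 12]) cube([12, 329, 205]);


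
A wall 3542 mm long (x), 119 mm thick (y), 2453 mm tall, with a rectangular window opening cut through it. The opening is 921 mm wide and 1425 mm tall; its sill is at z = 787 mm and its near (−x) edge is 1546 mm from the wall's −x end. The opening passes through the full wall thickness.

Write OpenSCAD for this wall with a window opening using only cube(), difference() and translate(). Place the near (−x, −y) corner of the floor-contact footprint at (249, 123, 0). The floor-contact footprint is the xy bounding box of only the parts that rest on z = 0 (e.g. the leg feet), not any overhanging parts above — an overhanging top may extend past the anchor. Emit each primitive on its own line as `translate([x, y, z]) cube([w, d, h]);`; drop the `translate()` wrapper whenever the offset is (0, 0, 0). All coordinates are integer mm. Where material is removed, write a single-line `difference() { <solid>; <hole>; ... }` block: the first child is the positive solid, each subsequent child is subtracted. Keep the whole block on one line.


difference() { translate([249, 123, 0]) cube([3542, 119, 2453]); translate([1795, 123, 787]) cube([921, 119, 1425]); }


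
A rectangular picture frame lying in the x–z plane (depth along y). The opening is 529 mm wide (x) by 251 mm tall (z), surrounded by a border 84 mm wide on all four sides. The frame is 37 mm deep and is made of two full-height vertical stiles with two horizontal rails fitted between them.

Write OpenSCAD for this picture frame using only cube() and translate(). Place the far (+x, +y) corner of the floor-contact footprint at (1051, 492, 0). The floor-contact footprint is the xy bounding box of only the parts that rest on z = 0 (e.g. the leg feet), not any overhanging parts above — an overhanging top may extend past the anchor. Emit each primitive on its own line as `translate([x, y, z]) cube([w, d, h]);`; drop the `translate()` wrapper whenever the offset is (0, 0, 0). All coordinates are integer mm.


translate([354, 455, 0]) cube([84, 37, 419]);
translate([967, 455, 0]) cube([84, 37, 419]);
translate([438, 455, 0]) cube([529, 37, 84]);
translate([438, 455, 335]) cube([529, 37, 84]);


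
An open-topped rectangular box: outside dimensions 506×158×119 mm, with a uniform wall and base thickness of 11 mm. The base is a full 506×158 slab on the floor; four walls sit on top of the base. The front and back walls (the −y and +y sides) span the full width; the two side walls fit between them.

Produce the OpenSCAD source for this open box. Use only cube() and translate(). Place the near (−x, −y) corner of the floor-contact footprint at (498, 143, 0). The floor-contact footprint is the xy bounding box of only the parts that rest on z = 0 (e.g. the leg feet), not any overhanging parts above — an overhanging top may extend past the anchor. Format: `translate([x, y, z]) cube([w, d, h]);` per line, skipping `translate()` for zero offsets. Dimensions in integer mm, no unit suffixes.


translate([498, 143, 0]) cube([506, 158, 11]);
translate([498, 143, 11]) cube([506, 11, 108]);
translate([498, 290, 11]) cube([506, 11, 108]);
translate([498, 154, 11]) cube([11, 136, 108]);
translate([993, 154, 11]) cube([11, 136, 108]);


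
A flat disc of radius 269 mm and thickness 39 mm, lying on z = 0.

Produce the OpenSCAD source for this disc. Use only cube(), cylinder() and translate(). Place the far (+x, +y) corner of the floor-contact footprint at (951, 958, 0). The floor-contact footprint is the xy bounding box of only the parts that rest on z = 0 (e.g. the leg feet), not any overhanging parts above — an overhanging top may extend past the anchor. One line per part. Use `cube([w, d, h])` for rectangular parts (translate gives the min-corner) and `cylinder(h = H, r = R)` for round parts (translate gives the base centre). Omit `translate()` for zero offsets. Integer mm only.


translate([682, 689, 0]) cylinder(h = 39, r = 269);


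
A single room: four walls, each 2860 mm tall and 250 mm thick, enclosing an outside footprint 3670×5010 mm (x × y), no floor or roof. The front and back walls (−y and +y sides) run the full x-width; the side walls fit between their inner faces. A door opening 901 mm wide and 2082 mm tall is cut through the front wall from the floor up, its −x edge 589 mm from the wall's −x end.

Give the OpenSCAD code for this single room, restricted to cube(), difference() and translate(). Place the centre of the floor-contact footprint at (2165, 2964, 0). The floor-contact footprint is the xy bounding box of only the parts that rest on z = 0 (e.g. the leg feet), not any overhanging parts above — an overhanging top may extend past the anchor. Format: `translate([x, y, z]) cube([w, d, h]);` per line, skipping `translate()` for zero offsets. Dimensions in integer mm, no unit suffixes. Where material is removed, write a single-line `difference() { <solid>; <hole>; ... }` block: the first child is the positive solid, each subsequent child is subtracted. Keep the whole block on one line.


difference() { translate([330, 459, 0]) cube([3670, 250, 2860]); translate([919, 459, 0]) cube([901, 250, 2082]); }
translate([330, 5219, 0]) cube([3670, 250, 2860]);
translate([330, 709, 0]) cube([250, 4510, 2860]);
translate([3750, 709, 0]) cube([250, 4510, 2860]);


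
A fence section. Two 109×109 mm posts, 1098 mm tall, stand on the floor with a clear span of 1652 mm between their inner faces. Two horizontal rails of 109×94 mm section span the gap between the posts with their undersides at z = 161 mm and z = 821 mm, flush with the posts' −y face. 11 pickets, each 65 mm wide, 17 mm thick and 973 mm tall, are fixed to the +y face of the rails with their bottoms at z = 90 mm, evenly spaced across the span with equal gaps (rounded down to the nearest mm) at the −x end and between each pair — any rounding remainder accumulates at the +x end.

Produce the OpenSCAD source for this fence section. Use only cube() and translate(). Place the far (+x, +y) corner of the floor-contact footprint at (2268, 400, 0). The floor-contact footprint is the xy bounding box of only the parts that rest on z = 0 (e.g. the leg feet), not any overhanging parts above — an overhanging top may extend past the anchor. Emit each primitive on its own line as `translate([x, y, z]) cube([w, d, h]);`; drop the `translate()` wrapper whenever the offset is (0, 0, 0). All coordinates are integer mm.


translate([398, 291, 0]) cube([109, 109, 1098]);
translate([2159, 291, 0]) cube([109, 109, 1098]);
translate([507, 291, 161]) cube([1652, 109, 94]);
translate([507, 291, 821]) cube([1652, 109, 94]);
translate([585, 400, 90]) cube([65, 17, 973]);
translate([728, 400, 90]) cube([65, 17, 973]);
translate([871, 400, 90]) cube([65, 17, 973]);
translate([1014, 400, 90]) cube([65, 17, 973]);
translate([1157, 400, 90]) cube([65, 17, 973]);
translate([1300, 400, 90]) cube([65, 17, 973]);
translate([1443, 400, 90]) cube([65, 17, 973]);
translate([1586, 400, 90]) cube([65, 17, 973]);
translate([1729, 400, 90]) cube([65, 17, 973]);
translate([1872, 400, 90]) cube([65, 17, 973]);
translate([2015, 400, 90]) cube([65, 17, 973]);


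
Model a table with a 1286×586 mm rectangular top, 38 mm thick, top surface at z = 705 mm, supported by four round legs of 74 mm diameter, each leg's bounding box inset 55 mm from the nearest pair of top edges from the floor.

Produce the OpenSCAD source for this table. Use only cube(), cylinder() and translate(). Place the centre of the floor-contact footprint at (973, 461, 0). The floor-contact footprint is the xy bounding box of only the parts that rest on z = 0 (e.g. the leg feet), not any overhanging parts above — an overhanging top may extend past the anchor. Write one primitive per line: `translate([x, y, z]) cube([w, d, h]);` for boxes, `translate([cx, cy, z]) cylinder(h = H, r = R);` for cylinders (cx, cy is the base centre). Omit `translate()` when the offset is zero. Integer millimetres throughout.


translate([330, 168, 667]) cube([1286, 586, 38]);
translate([422, 260, 0]) cylinder(h = 667, r = 37);
translate([1524, 260, 0]) cylinder(h = 667, r = 37);
translate([422, 662, 0]) cylinder(h = 667, r = 37);
translate([1524, 662, 0]) cylinder(h = 667, r = 37);


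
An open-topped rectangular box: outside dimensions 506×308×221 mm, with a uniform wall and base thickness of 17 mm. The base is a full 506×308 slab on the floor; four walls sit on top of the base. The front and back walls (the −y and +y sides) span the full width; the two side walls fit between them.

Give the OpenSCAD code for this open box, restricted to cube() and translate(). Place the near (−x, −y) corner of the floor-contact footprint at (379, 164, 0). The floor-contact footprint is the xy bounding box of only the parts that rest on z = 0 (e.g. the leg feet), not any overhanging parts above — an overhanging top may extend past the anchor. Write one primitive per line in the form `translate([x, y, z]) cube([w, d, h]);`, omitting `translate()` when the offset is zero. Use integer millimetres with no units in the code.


translate([379, 164, 0]) cube([506, 308, 17]);
translate([379, 164, 17]) cube([506, 17, 204]);
translate([379, 455, 17]) cube([506, 17, 204]);
translate([379, 181, 17]) cube([17, 274, 204]);
translate([868, 181, 17]) cube([17, 274, 204]);


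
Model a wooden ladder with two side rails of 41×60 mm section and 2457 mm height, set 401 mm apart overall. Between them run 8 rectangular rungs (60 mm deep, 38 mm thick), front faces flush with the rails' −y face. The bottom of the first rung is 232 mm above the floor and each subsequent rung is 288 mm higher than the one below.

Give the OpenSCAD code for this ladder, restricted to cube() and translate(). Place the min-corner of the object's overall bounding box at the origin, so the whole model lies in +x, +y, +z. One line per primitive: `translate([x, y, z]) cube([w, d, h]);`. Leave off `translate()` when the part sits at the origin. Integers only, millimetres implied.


cube([41, 60, 2457]);
translate([360, 0, 0]) cube([41, 60, 2457]);
translate([41, 0, 232]) cube([319, 60, 38]);
translate([41, 0, 520]) cube([319, 60, 38]);
translate([41, 0, 808]) cube([319, 60, 38]);
translate([41, 0, 1096]) cube([319, 60, 38]);
translate([41, 0, 1384]) cube([319, 60, 38]);
translate([41, 0, 1672]) cube([319, 60, 38]);
translate([41, 0, 1960]) cube([319, 60, 38]);
translate([41, 0, 2248]) cube([319, 60, 38]);


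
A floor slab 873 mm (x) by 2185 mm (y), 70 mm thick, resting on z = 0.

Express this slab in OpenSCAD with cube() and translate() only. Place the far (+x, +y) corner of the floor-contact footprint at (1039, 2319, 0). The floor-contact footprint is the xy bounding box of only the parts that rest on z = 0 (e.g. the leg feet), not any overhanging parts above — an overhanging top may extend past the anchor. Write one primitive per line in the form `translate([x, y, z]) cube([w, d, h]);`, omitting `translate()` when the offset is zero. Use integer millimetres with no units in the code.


translate([166, 134, 0]) cube([873, 2185, 70]);


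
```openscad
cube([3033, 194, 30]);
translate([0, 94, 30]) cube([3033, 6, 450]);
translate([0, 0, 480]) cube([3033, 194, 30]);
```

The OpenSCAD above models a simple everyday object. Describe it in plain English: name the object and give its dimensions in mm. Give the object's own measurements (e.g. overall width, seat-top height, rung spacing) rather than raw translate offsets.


An I-beam lying along x, 3033 mm long. Overall section height 510 mm. Two flanges 194 mm wide (y) and 30 mm thick, one on the floor and one at the top; a web 6 mm thick runs between them, centred on the flange width.


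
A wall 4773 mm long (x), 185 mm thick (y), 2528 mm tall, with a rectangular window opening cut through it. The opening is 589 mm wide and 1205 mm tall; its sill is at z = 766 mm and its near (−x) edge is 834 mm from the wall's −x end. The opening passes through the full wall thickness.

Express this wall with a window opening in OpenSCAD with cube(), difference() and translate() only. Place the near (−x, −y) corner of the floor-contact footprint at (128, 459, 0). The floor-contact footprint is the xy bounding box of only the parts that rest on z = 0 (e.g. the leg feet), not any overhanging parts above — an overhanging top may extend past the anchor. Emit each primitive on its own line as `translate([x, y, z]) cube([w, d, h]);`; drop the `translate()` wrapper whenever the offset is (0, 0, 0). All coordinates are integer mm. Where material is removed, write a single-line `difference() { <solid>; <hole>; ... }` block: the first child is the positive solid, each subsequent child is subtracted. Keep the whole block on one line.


difference() { translate([128, 459, 0]) cube([4773, 185, 2528]); translate([962, 459, 766]) cube([589, 185, 1205]); }


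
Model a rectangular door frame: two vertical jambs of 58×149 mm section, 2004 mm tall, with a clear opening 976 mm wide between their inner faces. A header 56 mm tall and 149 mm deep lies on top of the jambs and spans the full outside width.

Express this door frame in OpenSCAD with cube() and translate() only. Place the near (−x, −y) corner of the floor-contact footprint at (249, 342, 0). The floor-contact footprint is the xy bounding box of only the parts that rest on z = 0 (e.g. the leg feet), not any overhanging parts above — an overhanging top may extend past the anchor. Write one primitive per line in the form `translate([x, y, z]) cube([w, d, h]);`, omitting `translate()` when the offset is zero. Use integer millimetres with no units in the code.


translate([249, 342, 0]) cube([58, 149, 2004]);
translate([1283, 342, 0]) cube([58, 149, 2004]);
translate([249, 342, 2004]) cube([1092, 149, 56]);


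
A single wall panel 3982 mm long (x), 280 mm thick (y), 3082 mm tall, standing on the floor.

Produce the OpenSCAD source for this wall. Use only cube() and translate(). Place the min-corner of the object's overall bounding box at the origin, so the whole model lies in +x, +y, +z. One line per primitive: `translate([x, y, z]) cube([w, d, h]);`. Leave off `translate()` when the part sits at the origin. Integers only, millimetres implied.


cube([3982, 280, 3082]);


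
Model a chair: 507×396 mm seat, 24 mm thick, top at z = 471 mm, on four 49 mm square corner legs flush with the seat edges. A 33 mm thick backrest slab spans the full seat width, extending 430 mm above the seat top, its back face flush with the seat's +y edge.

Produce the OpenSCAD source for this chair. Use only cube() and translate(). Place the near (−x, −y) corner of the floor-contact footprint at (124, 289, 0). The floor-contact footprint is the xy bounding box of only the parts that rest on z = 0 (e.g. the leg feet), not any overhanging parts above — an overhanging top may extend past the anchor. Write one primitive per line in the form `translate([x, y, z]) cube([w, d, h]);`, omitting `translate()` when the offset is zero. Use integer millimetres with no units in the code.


translate([124, 289, 447]) cube([507, 396, 24]);
translate([124, 289, 0]) cube([49, 49, 447]);
translate([582, 289, 0]) cube([49, 49, 447]);
translate([124, 636, 0]) cube([49, 49, 447]);
translate([582, 636, 0]) cube([49, 49, 447]);
translate([124, 652, 471]) cube([507, 33, 430]);


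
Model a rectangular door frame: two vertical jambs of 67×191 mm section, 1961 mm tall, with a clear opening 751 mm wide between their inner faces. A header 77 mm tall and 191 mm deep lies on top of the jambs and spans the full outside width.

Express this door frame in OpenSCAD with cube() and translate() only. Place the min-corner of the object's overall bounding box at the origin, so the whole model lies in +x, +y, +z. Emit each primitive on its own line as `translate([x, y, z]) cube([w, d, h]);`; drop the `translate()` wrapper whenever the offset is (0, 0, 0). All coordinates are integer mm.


cube([67, 191, 1961]);
translate([818, 0, 0]) cube([67, 191, 1961]);
translate([0, 0, 1961]) cube([885, 191, 77]);
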